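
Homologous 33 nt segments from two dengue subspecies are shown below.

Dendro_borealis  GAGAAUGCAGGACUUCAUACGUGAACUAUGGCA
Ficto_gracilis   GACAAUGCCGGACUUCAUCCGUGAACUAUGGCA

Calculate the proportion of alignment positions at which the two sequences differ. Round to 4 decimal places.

Mismatches occur at site 3 (G↔C), site 9 (A↔C), site 19 (A↔C).
There are 3 differences over 33 sites, so p = 3/33 = 0.0909.

0.0909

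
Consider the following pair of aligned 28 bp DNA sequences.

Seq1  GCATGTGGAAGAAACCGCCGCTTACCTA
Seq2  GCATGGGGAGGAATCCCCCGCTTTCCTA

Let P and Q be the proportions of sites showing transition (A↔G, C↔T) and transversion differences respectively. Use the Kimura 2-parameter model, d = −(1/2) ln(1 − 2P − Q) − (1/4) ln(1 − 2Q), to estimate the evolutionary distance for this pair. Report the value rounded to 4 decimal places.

The sequences differ at positions 6 (T/G, transversion), 10 (A/G, transition), 14 (A/T, transversion), 17 (G/C, transversion), 24 (A/T, transversion).
Of the 5 differences, 1 transition and 4 transversions over 28 sites: P = 1/28 = 0.035714, Q = 4/28 = 0.142857.
d = −0.5·ln(0.785715) − 0.25·ln(0.714286) = −0.5·(-0.241161) − 0.25·(-0.336472) = 0.2047.

0.2047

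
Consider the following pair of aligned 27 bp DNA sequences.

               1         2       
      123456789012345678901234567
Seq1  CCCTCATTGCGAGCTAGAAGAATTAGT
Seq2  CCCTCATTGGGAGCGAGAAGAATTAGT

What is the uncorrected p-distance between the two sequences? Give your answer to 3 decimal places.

Mismatches occur at site 10 (C/G), site 15 (T/G).
There are 2 differences over 27 sites, so p = 2/27 = 0.074.

0.074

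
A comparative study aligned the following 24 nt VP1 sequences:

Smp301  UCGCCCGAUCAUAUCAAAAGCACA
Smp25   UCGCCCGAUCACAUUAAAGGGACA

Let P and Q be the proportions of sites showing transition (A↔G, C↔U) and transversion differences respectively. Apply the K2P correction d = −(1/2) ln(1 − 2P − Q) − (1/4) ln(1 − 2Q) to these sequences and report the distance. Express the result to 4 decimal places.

Mismatches occur at site 12 (U↔C, transition), site 15 (C↔U, transition), site 19 (A↔G, transition), site 21 (C↔G, transversion).
Of the 4 differences, 3 transitions and 1 transversion over 24 sites: P = 3/24 = 0.125000, Q = 1/24 = 0.041667.
d = −0.5·ln(0.708333) − 0.25·ln(0.916666) = −0.5·(-0.344841) − 0.25·(-0.087012) = 0.1942.

0.1942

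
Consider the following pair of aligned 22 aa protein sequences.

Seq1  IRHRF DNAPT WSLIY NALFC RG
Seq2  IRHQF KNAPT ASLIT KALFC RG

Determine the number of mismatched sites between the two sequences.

Differing sites — 4:R/Q; 6:D/K; 11:W/A; 15:Y/T; 16:N/K.
That gives 5 mismatches out of 22 aligned sites, so the Hamming distance is 5.

5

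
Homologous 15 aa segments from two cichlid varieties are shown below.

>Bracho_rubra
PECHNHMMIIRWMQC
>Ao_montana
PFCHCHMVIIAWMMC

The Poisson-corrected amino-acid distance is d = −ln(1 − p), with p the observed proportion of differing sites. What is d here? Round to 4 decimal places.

0.4055

Differing sites — 2:E/F; 5:N/C; 8:M/V; 11:R/A; 14:Q/M.
p = 5/15 = 0.333333.
d = −ln(1 − 0.333333) = −ln(0.666667) = 0.4055.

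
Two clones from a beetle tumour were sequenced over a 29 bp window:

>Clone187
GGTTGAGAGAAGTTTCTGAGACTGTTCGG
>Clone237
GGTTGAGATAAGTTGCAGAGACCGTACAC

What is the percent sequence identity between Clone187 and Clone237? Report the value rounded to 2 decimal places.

Mismatches occur at site 9 (G/T), site 15 (T/G), site 17 (T/A), site 23 (T/C), site 26 (T/A), site 28 (G/A), site 29 (G/C).
22 of the 29 sites match, so the percent identity is 22/29 × 100 = 75.86%.

75.86%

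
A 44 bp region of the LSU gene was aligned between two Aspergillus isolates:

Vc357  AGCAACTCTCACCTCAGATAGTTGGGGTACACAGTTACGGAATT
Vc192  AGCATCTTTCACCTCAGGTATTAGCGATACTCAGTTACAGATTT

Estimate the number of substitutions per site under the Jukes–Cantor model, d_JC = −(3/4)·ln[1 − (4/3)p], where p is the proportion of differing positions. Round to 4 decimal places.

Mismatches occur at site 5 (A/T), site 8 (C/T), site 18 (A/G), site 21 (G/T), site 23 (T/A), site 25 (G/C), site 27 (G/A), site 31 (A/T), site 39 (G/A), site 42 (A/T).
p = 10/44 = 0.227273.
d = −0.75 · ln(1 − (4/3)·0.227273) = −0.75 · ln(0.696969) = −0.75 · (-0.361014) = 0.2708.

0.2708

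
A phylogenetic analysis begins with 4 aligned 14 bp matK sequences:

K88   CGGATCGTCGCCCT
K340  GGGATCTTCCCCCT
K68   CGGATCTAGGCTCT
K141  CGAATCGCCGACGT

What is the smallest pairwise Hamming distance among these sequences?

3

Pairwise Hamming distances:
  K88 vs K340: 3
  K88 vs K68: 4
  K88 vs K141: 4
  K340 vs K68: 5
  K340 vs K141: 7
  K68 vs K141: 7
The smallest is 3, between K88 and K340.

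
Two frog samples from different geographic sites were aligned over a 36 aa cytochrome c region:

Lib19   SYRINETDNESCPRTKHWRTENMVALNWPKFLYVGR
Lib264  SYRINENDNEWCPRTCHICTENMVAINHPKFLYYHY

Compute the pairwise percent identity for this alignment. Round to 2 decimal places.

72.22%

Mismatches occur at site 7 (T→N), site 11 (S→W), site 16 (K→C), site 18 (W→I), site 19 (R→C), site 26 (L→I), site 28 (W→H), site 34 (V→Y), site 35 (G→H), site 36 (R→Y).
26 of the 36 sites match, so the percent identity is 26/36 × 100 = 72.22%.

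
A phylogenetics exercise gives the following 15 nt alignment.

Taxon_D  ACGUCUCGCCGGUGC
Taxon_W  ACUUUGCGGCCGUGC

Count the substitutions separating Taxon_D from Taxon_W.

5

The sequences differ at positions 3 (G/U), 5 (C/U), 6 (U/G), 9 (C/G), 11 (G/C).
That gives 5 mismatches out of 15 aligned sites, so the Hamming distance is 5.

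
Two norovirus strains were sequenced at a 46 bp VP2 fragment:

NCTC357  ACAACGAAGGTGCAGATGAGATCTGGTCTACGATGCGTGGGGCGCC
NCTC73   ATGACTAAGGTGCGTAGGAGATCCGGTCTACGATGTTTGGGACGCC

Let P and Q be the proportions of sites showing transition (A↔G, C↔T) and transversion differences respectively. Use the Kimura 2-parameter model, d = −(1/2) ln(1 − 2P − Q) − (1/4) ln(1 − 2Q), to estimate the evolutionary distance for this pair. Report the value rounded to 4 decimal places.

0.2615

The sequences differ at positions 2 (C/T, transition), 3 (A/G, transition), 6 (G/T, transversion), 14 (A/G, transition), 15 (G/T, transversion), 17 (T/G, transversion), 24 (T/C, transition), 36 (C/T, transition), 37 (G/T, transversion), 42 (G/A, transition).
Of the 10 differences, 6 transitions and 4 transversions over 46 sites: P = 6/46 = 0.130435, Q = 4/46 = 0.086957.
d = −0.5·ln(0.652173) − 0.25·ln(0.826086) = −0.5·(-0.427445) − 0.25·(-0.191056) = 0.2615.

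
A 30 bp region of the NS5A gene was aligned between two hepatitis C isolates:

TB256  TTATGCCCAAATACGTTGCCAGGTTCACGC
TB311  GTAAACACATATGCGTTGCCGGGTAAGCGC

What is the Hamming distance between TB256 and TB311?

Mismatches occur at site 1 (T↔G), site 4 (T↔A), site 5 (G↔A), site 7 (C↔A), site 10 (A↔T), site 13 (A↔G), site 21 (A↔G), site 25 (T↔A), site 26 (C↔A), site 27 (A↔G).
That gives 10 mismatches out of 30 aligned sites, so the Hamming distance is 10.

10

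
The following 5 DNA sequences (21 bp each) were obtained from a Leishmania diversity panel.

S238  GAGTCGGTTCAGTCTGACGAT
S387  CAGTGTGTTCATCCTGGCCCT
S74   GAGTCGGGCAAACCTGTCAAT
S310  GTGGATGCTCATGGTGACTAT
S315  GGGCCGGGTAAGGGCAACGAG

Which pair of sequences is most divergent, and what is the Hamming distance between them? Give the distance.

Pairwise Hamming distances:
  S238 vs S387: 8
  S238 vs S74: 7
  S238 vs S310: 9
  S238 vs S315: 9
  S387 vs S74: 10
  S387 vs S310: 10
  S387 vs S315: 16
  S74 vs S310: 12
  S74 vs S315: 11
  S310 vs S315: 11
The largest is 16, between S387 and S315.

16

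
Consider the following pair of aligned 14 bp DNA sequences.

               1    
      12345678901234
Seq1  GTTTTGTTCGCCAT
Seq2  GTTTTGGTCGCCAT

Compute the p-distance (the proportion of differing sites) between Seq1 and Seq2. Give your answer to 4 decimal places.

0.0714

A single mismatch occurs at site 7 (T/G).
There are 1 differences over 14 sites, so p = 1/14 = 0.0714.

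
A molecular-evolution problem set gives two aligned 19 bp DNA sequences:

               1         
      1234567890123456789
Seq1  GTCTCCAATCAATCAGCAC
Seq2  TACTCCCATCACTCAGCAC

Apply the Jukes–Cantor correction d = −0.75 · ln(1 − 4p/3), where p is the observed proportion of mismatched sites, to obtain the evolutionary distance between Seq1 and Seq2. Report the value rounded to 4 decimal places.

0.2471

Differing sites — 1:G/T; 2:T/A; 7:A/C; 12:A/C.
p = 4/19 = 0.210526.
d = −0.75 · ln(1 − (4/3)·0.210526) = −0.75 · ln(0.719299) = −0.75 · (-0.329478) = 0.2471.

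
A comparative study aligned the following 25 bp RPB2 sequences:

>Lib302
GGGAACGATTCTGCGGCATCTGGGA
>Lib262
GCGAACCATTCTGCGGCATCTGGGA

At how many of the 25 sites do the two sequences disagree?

2

The sequences differ at positions 2 (G/C), 7 (G/C).
That gives 2 mismatches out of 25 aligned sites, so the Hamming distance is 2.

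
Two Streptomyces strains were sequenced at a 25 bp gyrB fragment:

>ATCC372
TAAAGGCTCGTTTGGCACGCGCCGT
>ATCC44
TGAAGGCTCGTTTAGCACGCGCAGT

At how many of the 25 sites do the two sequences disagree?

Differing sites — 2:A/G; 14:G/A; 23:C/A.
That gives 3 mismatches out of 25 aligned sites, so the Hamming distance is 3.

3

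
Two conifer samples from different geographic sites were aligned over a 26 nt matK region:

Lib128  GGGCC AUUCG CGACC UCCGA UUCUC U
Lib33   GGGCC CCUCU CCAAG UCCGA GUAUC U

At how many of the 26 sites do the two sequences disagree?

8

The sequences differ at positions 6 (A/C), 7 (U/C), 10 (G/U), 12 (G/C), 14 (C/A), 15 (C/G), 21 (U/G), 23 (C/A).
That gives 8 mismatches out of 26 aligned sites, so the Hamming distance is 8.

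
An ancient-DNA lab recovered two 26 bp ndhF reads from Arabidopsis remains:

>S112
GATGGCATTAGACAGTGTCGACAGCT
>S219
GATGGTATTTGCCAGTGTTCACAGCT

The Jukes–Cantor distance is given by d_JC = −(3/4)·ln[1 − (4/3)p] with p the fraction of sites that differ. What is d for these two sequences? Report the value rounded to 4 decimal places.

0.2222

The sequences differ at positions 6 (C/T), 10 (A/T), 12 (A/C), 19 (C/T), 20 (G/C).
p = 5/26 = 0.192308.
d = −0.75 · ln(1 − (4/3)·0.192308) = −0.75 · ln(0.743589) = −0.75 · (-0.296267) = 0.2222.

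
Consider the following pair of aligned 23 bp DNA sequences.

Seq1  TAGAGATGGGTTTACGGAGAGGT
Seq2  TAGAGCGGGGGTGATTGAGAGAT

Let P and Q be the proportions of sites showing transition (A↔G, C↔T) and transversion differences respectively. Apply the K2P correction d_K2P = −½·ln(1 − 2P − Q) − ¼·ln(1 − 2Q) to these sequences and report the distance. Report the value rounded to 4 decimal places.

Differing sites — 6:A/C (Tv); 7:T/G (Tv); 11:T/G (Tv); 13:T/G (Tv); 15:C/T (Ti); 16:G/T (Tv); 22:G/A (Ti).
Of the 7 differences, 2 transitions and 5 transversions over 23 sites: P = 2/23 = 0.086957, Q = 5/23 = 0.217391.
d = −0.5·ln(0.608695) − 0.25·ln(0.565218) = −0.5·(-0.496438) − 0.25·(-0.570544) = 0.3909.

0.3909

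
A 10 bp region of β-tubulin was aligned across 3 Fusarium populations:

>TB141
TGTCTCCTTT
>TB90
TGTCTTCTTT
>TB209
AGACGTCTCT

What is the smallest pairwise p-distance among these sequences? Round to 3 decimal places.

Pairwise Hamming distances:
  TB141 vs TB90: 1
  TB141 vs TB209: 5
  TB90 vs TB209: 4
The smallest is 1 mismatch, between TB141 and TB90; p = 1/10 = 0.100.

0.100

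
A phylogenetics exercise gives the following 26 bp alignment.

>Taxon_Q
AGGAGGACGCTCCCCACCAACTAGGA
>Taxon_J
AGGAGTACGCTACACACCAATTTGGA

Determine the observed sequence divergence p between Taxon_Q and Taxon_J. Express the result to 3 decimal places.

0.192

Mismatches occur at site 6 (G/T), site 12 (C/A), site 14 (C/A), site 21 (C/T), site 23 (A/T).
There are 5 differences over 26 sites, so p = 5/26 = 0.192.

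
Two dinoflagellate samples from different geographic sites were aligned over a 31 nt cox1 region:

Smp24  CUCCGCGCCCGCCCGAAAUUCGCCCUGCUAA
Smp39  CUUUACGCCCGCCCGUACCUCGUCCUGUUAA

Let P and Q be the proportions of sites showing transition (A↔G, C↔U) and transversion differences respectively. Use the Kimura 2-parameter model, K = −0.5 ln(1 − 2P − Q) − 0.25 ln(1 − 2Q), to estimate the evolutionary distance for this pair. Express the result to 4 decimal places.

The sequences differ at positions 3 (C/U, transition), 4 (C/U, transition), 5 (G/A, transition), 16 (A/U, transversion), 18 (A/C, transversion), 19 (U/C, transition), 23 (C/U, transition), 28 (C/U, transition).
Of the 8 differences, 6 transitions and 2 transversions over 31 sites: P = 6/31 = 0.193548, Q = 2/31 = 0.064516.
d = −0.5·ln(0.548388) − 0.25·ln(0.870968) = −0.5·(-0.600772) − 0.25·(-0.138150) = 0.3349.

0.3349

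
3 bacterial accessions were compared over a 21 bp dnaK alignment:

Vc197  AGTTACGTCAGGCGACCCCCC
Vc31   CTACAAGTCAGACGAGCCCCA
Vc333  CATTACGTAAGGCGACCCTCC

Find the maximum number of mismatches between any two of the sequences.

9

Pairwise Hamming distances:
  Vc197 vs Vc31: 8
  Vc197 vs Vc333: 4
  Vc31 vs Vc333: 9
The largest is 9, between Vc31 and Vc333.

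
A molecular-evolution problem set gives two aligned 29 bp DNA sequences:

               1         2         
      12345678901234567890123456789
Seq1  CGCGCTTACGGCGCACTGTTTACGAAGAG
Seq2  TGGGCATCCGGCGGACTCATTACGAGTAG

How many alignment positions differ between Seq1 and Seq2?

The sequences differ at positions 1 (C/T), 3 (C/G), 6 (T/A), 8 (A/C), 14 (C/G), 18 (G/C), 19 (T/A), 26 (A/G), 27 (G/T).
That gives 9 mismatches out of 29 aligned sites, so the Hamming distance is 9.

9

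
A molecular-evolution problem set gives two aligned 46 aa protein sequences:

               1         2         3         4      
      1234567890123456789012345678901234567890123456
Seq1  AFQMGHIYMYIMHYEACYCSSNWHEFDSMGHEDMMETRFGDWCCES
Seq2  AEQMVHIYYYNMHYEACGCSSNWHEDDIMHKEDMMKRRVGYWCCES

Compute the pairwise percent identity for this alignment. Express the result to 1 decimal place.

71.7%

The sequences differ at positions 2 (F/E), 5 (G/V), 9 (M/Y), 11 (I/N), 18 (Y/G), 26 (F/D), 28 (S/I), 30 (G/H), 31 (H/K), 36 (E/K), 37 (T/R), 39 (F/V), 41 (D/Y).
33 of the 46 sites match, so the percent identity is 33/46 × 100 = 71.7%.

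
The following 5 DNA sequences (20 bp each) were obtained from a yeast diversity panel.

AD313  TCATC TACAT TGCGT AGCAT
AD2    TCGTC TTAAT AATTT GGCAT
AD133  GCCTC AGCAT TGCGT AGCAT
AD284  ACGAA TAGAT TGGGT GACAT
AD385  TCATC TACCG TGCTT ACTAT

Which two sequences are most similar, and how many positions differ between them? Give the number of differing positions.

4

Pairwise Hamming distances:
  AD313 vs AD2: 8
  AD313 vs AD133: 4
  AD313 vs AD284: 8
  AD313 vs AD385: 5
  AD2 vs AD133: 10
  AD2 vs AD284: 10
  AD2 vs AD385: 11
  AD133 vs AD284: 10
  AD133 vs AD385: 9
  AD284 vs AD385: 12
The smallest is 4, between AD313 and AD133.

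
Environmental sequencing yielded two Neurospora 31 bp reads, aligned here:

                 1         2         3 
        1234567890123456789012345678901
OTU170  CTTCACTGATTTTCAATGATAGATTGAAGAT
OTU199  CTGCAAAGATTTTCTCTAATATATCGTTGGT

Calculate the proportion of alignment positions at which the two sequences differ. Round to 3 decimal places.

Mismatches occur at site 3 (T/G), site 6 (C/A), site 7 (T/A), site 15 (A/T), site 16 (A/C), site 18 (G/A), site 22 (G/T), site 25 (T/C), site 27 (A/T), site 28 (A/T), site 30 (A/G).
There are 11 differences over 31 sites, so p = 11/31 = 0.355.

0.355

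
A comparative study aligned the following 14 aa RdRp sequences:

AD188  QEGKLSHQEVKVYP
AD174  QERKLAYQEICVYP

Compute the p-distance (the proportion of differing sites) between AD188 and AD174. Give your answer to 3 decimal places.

0.357

Differing sites — 3:G/R; 6:S/A; 7:H/Y; 10:V/I; 11:K/C.
There are 5 differences over 14 sites, so p = 5/14 = 0.357.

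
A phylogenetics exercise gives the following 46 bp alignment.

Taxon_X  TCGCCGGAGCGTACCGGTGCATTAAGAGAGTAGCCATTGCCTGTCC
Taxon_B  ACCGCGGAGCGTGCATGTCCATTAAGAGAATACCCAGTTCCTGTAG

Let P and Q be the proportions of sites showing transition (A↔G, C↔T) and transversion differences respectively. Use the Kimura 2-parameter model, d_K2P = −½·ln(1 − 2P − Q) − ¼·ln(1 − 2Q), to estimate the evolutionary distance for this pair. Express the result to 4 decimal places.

0.3600

Differing sites — 1:T/A (Tv); 3:G/C (Tv); 4:C/G (Tv); 13:A/G (Ti); 15:C/A (Tv); 16:G/T (Tv); 19:G/C (Tv); 30:G/A (Ti); 33:G/C (Tv); 37:T/G (Tv); 39:G/T (Tv); 45:C/A (Tv); 46:C/G (Tv).
Of the 13 differences, 2 transitions and 11 transversions over 46 sites: P = 2/46 = 0.043478, Q = 11/46 = 0.239130.
d = −0.5·ln(0.673914) − 0.25·ln(0.521740) = −0.5·(-0.394653) − 0.25·(-0.650586) = 0.3600.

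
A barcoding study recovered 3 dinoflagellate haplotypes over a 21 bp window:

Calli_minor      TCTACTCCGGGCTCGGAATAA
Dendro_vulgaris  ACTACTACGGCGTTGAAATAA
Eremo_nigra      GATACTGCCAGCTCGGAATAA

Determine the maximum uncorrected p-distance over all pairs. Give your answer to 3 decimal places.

0.429

Pairwise Hamming distances:
  Calli_minor vs Dendro_vulgaris: 6
  Calli_minor vs Eremo_nigra: 5
  Dendro_vulgaris vs Eremo_nigra: 9
The largest is 9 mismatches, between Dendro_vulgaris and Eremo_nigra; p = 9/21 = 0.429.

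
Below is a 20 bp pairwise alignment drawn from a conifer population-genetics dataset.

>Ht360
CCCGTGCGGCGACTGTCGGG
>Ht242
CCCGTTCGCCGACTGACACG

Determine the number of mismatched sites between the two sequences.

5

The sequences differ at positions 6 (G/T), 9 (G/C), 16 (T/A), 18 (G/A), 19 (G/C).
That gives 5 mismatches out of 20 aligned sites, so the Hamming distance is 5.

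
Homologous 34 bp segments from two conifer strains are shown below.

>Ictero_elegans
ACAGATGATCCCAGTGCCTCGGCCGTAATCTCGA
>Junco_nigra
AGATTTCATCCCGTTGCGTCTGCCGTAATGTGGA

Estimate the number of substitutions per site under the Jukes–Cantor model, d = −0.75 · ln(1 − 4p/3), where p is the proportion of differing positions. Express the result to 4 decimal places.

0.3734

Differing sites — 2:C/G; 4:G/T; 5:A/T; 7:G/C; 13:A/G; 14:G/T; 18:C/G; 21:G/T; 30:C/G; 32:C/G.
p = 10/34 = 0.294118.
d = −0.75 · ln(1 − (4/3)·0.294118) = −0.75 · ln(0.607843) = −0.75 · (-0.497839) = 0.3734.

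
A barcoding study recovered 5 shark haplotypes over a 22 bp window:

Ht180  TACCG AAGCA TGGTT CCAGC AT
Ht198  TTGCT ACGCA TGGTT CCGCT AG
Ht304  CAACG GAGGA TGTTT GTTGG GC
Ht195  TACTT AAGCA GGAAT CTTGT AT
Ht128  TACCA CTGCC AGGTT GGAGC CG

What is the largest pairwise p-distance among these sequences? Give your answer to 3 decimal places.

0.682

Pairwise Hamming distances:
  Ht180 vs Ht198: 8
  Ht180 vs Ht304: 11
  Ht180 vs Ht195: 8
  Ht180 vs Ht128: 9
  Ht198 vs Ht304: 15
  Ht198 vs Ht195: 11
  Ht198 vs Ht128: 13
  Ht304 vs Ht195: 13
  Ht304 vs Ht128: 14
  Ht195 vs Ht128: 14
The largest is 15 mismatches, between Ht198 and Ht304; p = 15/22 = 0.682.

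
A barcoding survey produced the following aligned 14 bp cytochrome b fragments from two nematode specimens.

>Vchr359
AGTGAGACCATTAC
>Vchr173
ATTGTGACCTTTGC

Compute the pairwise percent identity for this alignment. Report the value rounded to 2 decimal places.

Mismatches occur at site 2 (G/T), site 5 (A/T), site 10 (A/T), site 13 (A/G).
10 of the 14 sites match, so the percent identity is 10/14 × 100 = 71.43%.

71.43%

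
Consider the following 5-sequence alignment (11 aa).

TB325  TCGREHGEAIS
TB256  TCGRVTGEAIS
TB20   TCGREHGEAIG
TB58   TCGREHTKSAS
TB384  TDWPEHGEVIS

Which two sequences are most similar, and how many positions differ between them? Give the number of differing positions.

1

Pairwise Hamming distances:
  TB325 vs TB256: 2
  TB325 vs TB20: 1
  TB325 vs TB58: 4
  TB325 vs TB384: 4
  TB256 vs TB20: 3
  TB256 vs TB58: 6
  TB256 vs TB384: 6
  TB20 vs TB58: 5
  TB20 vs TB384: 5
  TB58 vs TB384: 7
The smallest is 1, between TB325 and TB20.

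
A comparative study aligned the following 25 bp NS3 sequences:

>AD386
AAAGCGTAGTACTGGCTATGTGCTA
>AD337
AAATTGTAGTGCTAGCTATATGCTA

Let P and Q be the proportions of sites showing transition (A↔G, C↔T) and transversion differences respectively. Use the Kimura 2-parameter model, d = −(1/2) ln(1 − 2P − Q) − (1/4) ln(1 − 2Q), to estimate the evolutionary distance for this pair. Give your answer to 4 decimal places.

The sequences differ at positions 4 (G/T, transversion), 5 (C/T, transition), 11 (A/G, transition), 14 (G/A, transition), 20 (G/A, transition).
Of the 5 differences, 4 transitions and 1 transversion over 25 sites: P = 4/25 = 0.160000, Q = 1/25 = 0.040000.
d = −0.5·ln(0.640000) − 0.25·ln(0.920000) = −0.5·(-0.446287) − 0.25·(-0.083382) = 0.2440.

0.2440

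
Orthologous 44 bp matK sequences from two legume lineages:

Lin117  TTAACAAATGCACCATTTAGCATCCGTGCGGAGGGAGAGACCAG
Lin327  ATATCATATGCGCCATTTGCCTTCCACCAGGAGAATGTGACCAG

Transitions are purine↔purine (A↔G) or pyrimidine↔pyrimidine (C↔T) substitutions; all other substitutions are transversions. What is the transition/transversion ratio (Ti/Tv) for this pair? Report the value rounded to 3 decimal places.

0.667

Mismatches occur at site 1 (T/A, transversion), site 4 (A/T, transversion), site 7 (A/T, transversion), site 12 (A/G, transition), site 19 (A/G, transition), site 20 (G/C, transversion), site 22 (A/T, transversion), site 26 (G/A, transition), site 27 (T/C, transition), site 28 (G/C, transversion), site 29 (C/A, transversion), site 34 (G/A, transition), site 35 (G/A, transition), site 36 (A/T, transversion), site 38 (A/T, transversion).
Of the 15 differences, 6 transitions and 9 transversions, so Ti/Tv = 6/9 = 0.667.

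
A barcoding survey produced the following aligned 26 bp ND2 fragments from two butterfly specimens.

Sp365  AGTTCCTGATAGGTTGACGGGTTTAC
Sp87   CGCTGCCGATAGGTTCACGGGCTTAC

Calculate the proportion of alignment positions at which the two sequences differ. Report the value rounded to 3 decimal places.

0.231

Differing sites — 1:A/C; 3:T/C; 5:C/G; 7:T/C; 16:G/C; 22:T/C.
There are 6 differences over 26 sites, so p = 6/26 = 0.231.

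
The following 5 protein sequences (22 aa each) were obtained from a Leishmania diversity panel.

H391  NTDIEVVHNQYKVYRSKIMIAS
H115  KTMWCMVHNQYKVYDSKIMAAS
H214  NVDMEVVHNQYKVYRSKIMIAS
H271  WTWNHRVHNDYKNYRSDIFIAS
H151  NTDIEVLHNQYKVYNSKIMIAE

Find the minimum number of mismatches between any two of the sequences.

2

Pairwise Hamming distances:
  H391 vs H115: 7
  H391 vs H214: 2
  H391 vs H271: 9
  H391 vs H151: 3
  H115 vs H214: 8
  H115 vs H271: 11
  H115 vs H151: 9
  H214 vs H271: 10
  H214 vs H151: 5
  H271 vs H151: 12
The smallest is 2, between H391 and H214.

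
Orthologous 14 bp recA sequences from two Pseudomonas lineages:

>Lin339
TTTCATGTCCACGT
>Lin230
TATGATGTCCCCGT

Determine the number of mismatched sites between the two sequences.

Mismatches occur at site 2 (T↔A), site 4 (C↔G), site 11 (A↔C).
That gives 3 mismatches out of 14 aligned sites, so the Hamming distance is 3.

3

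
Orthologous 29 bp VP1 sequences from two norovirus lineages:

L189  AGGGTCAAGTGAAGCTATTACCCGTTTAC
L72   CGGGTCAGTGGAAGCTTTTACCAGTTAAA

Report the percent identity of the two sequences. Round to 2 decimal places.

72.41%

Differing sites — 1:A/C; 8:A/G; 9:G/T; 10:T/G; 17:A/T; 23:C/A; 27:T/A; 29:C/A.
21 of the 29 sites match, so the percent identity is 21/29 × 100 = 72.41%.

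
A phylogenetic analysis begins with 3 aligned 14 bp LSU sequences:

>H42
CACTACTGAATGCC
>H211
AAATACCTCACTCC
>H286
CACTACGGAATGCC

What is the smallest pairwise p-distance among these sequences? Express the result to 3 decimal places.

Pairwise Hamming distances:
  H42 vs H211: 7
  H42 vs H286: 1
  H211 vs H286: 7
The smallest is 1 mismatch, between H42 and H286; p = 1/14 = 0.071.

0.071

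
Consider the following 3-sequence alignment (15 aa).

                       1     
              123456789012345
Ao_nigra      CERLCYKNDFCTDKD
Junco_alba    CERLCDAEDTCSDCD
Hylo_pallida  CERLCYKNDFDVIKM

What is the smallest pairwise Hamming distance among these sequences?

4

Pairwise Hamming distances:
  Ao_nigra vs Junco_alba: 6
  Ao_nigra vs Hylo_pallida: 4
  Junco_alba vs Hylo_pallida: 9
The smallest is 4, between Ao_nigra and Hylo_pallida.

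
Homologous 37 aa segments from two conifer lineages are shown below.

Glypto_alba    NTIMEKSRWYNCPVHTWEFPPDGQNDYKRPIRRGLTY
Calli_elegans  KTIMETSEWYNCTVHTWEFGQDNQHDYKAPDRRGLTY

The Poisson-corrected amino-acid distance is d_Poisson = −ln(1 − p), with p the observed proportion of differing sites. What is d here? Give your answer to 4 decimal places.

0.3151

Mismatches occur at site 1 (N→K), site 6 (K→T), site 8 (R→E), site 13 (P→T), site 20 (P→G), site 21 (P→Q), site 23 (G→N), site 25 (N→H), site 29 (R→A), site 31 (I→D).
p = 10/37 = 0.270270.
d = −ln(1 − 0.270270) = −ln(0.729730) = 0.3151.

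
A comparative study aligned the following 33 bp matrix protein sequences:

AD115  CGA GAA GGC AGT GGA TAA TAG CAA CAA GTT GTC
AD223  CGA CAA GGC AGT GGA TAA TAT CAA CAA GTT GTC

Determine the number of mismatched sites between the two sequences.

Mismatches occur at site 4 (G↔C), site 21 (G↔T).
That gives 2 mismatches out of 33 aligned sites, so the Hamming distance is 2.

2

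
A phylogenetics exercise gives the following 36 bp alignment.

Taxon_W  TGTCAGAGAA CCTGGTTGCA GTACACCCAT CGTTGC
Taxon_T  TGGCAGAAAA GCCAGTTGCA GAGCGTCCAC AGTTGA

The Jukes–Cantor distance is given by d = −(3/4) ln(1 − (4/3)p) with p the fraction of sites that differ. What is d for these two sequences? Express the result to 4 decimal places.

0.4408

Mismatches occur at site 3 (T/G), site 8 (G/A), site 11 (C/G), site 13 (T/C), site 14 (G/A), site 22 (T/A), site 23 (A/G), site 25 (A/G), site 26 (C/T), site 30 (T/C), site 31 (C/A), site 36 (C/A).
p = 12/36 = 0.333333.
d = −0.75 · ln(1 − (4/3)·0.333333) = −0.75 · ln(0.555556) = −0.75 · (-0.587786) = 0.4408.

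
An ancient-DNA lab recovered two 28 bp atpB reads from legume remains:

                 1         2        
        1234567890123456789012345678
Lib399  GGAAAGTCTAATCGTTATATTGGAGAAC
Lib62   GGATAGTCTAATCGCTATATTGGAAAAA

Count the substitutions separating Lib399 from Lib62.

Mismatches occur at site 4 (A↔T), site 15 (T↔C), site 25 (G↔A), site 28 (C↔A).
That gives 4 mismatches out of 28 aligned sites, so the Hamming distance is 4.

4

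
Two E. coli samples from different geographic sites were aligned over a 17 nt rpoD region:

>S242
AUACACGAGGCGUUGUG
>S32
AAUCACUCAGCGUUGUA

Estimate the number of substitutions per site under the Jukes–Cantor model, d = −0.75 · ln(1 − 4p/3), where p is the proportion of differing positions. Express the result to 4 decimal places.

Differing sites — 2:U/A; 3:A/U; 7:G/U; 8:A/C; 9:G/A; 17:G/A.
p = 6/17 = 0.352941.
d = −0.75 · ln(1 − (4/3)·0.352941) = −0.75 · ln(0.529412) = −0.75 · (-0.635988) = 0.4770.

0.4770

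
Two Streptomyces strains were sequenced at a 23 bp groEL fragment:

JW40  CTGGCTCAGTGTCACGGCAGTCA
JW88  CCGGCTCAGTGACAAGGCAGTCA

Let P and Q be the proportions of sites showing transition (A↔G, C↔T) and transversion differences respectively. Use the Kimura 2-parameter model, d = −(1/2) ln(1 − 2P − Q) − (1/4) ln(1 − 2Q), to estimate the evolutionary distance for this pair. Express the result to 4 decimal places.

Differing sites — 2:T/C (Ti); 12:T/A (Tv); 15:C/A (Tv).
Of the 3 differences, 1 transition and 2 transversions over 23 sites: P = 1/23 = 0.043478, Q = 2/23 = 0.086957.
d = −0.5·ln(0.826087) − 0.25·ln(0.826086) = −0.5·(-0.191055) − 0.25·(-0.191056) = 0.1433.

0.1433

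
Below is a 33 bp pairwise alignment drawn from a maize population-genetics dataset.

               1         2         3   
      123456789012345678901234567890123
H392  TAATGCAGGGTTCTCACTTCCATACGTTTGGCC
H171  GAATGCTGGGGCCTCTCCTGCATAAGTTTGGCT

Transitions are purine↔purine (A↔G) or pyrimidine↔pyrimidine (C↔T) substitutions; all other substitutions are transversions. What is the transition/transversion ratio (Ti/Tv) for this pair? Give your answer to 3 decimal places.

Mismatches occur at site 1 (T↔G, transversion), site 7 (A↔T, transversion), site 11 (T↔G, transversion), site 12 (T↔C, transition), site 16 (A↔T, transversion), site 18 (T↔C, transition), site 20 (C↔G, transversion), site 25 (C↔A, transversion), site 33 (C↔T, transition).
Of the 9 differences, 3 transitions and 6 transversions, so Ti/Tv = 3/6 = 0.500.

0.500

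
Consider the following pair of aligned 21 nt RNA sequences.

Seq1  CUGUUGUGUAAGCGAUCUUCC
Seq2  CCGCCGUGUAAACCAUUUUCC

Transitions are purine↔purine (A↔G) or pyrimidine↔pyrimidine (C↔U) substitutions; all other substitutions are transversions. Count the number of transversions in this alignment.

The sequences differ at positions 2 (U/C, transition), 4 (U/C, transition), 5 (U/C, transition), 12 (G/A, transition), 14 (G/C, transversion), 17 (C/U, transition).
Of the 6 differences, 5 transitions and 1 transversion, so the answer is 1.

1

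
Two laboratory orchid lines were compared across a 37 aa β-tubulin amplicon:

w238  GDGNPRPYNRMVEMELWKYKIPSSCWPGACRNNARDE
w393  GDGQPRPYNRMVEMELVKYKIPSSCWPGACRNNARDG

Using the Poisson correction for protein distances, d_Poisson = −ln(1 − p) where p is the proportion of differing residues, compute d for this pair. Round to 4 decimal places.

0.0846

Differing sites — 4:N/Q; 17:W/V; 37:E/G.
p = 3/37 = 0.081081.
d = −ln(1 − 0.081081) = −ln(0.918919) = 0.0846.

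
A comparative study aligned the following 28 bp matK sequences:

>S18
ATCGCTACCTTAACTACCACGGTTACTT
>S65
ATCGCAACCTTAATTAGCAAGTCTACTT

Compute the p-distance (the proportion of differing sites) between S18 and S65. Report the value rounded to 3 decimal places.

0.214

The sequences differ at positions 6 (T/A), 14 (C/T), 17 (C/G), 20 (C/A), 22 (G/T), 23 (T/C).
There are 6 differences over 28 sites, so p = 6/28 = 0.214.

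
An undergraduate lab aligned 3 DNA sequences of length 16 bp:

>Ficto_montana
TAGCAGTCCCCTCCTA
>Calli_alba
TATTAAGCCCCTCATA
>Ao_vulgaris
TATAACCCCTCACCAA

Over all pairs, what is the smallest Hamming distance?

5

Pairwise Hamming distances:
  Ficto_montana vs Calli_alba: 5
  Ficto_montana vs Ao_vulgaris: 7
  Calli_alba vs Ao_vulgaris: 7
The smallest is 5, between Ficto_montana and Calli_alba.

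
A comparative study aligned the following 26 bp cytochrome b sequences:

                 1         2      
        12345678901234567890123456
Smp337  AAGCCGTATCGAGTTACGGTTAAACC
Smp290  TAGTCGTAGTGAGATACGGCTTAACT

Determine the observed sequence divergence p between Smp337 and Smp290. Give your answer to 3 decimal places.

0.308

Mismatches occur at site 1 (A→T), site 4 (C→T), site 9 (T→G), site 10 (C→T), site 14 (T→A), site 20 (T→C), site 22 (A→T), site 26 (C→T).
There are 8 differences over 26 sites, so p = 8/26 = 0.308.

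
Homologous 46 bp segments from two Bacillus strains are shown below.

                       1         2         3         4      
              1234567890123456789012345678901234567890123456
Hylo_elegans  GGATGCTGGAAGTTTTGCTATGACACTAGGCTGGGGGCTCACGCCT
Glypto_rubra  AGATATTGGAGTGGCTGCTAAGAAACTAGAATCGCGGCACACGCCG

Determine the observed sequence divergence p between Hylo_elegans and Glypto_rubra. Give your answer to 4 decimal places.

0.3478

Mismatches occur at site 1 (G→A), site 5 (G→A), site 6 (C→T), site 11 (A→G), site 12 (G→T), site 13 (T→G), site 14 (T→G), site 15 (T→C), site 21 (T→A), site 24 (C→A), site 30 (G→A), site 31 (C→A), site 33 (G→C), site 35 (G→C), site 39 (T→A), site 46 (T→G).
There are 16 differences over 46 sites, so p = 16/46 = 0.3478.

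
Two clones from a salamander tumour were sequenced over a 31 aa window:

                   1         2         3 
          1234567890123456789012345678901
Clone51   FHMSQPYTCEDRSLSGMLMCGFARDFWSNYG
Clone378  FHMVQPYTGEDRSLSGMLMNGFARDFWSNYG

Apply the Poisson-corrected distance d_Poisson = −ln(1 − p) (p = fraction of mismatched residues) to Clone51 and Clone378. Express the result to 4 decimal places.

0.1018

Differing sites — 4:S/V; 9:C/G; 20:C/N.
p = 3/31 = 0.096774.
d = −ln(1 − 0.096774) = −ln(0.903226) = 0.1018.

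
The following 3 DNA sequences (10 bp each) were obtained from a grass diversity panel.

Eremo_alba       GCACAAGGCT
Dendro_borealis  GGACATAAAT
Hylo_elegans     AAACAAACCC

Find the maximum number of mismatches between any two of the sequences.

Pairwise Hamming distances:
  Eremo_alba vs Dendro_borealis: 5
  Eremo_alba vs Hylo_elegans: 5
  Dendro_borealis vs Hylo_elegans: 6
The largest is 6, between Dendro_borealis and Hylo_elegans.

6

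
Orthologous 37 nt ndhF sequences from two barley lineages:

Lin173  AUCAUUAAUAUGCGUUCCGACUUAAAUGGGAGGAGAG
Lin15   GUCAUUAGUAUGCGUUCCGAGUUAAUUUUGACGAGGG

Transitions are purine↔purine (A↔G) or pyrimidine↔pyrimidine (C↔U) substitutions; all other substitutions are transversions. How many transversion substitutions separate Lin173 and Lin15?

5

Mismatches occur at site 1 (A→G, transition), site 8 (A→G, transition), site 21 (C→G, transversion), site 26 (A→U, transversion), site 28 (G→U, transversion), site 29 (G→U, transversion), site 32 (G→C, transversion), site 36 (A→G, transition).
Of the 8 differences, 3 transitions and 5 transversions, so the answer is 5.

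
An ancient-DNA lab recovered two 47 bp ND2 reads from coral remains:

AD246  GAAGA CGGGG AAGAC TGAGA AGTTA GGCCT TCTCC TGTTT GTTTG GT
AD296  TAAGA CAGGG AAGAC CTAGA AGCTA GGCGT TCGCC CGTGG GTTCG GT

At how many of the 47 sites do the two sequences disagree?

11

Differing sites — 1:G/T; 7:G/A; 16:T/C; 17:G/T; 23:T/C; 29:C/G; 33:T/G; 36:T/C; 39:T/G; 40:T/G; 44:T/C.
That gives 11 mismatches out of 47 aligned sites, so the Hamming distance is 11.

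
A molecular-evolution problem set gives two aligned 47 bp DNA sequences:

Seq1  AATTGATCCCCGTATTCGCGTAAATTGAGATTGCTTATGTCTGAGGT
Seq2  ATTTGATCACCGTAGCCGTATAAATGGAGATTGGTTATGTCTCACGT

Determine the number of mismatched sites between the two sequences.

10

Differing sites — 2:A/T; 9:C/A; 15:T/G; 16:T/C; 19:C/T; 20:G/A; 26:T/G; 34:C/G; 43:G/C; 45:G/C.
That gives 10 mismatches out of 47 aligned sites, so the Hamming distance is 10.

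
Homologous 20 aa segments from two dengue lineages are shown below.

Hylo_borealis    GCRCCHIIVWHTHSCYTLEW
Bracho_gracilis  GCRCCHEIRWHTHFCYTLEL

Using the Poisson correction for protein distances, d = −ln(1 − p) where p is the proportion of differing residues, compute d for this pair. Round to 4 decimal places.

0.2231

Mismatches occur at site 7 (I→E), site 9 (V→R), site 14 (S→F), site 20 (W→L).
p = 4/20 = 0.200000.
d = −ln(1 − 0.200000) = −ln(0.800000) = 0.2231.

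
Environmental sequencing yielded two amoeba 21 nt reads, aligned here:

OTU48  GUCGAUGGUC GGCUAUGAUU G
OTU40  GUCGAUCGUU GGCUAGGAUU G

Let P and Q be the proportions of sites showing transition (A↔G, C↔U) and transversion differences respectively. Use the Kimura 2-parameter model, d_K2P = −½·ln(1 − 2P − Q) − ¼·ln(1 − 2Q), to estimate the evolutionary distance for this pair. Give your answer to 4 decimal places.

0.1585

Differing sites — 7:G/C (Tv); 10:C/U (Ti); 16:U/G (Tv).
Of the 3 differences, 1 transition and 2 transversions over 21 sites: P = 1/21 = 0.047619, Q = 2/21 = 0.095238.
d = −0.5·ln(0.809524) − 0.25·ln(0.809524) = −0.5·(-0.211309) − 0.25·(-0.211309) = 0.1585.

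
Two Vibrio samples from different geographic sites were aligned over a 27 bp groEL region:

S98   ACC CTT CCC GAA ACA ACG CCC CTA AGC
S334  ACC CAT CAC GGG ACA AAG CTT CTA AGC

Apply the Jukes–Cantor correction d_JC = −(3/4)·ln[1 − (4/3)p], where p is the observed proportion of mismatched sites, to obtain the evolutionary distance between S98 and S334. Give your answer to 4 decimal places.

The sequences differ at positions 5 (T/A), 8 (C/A), 11 (A/G), 12 (A/G), 17 (C/A), 20 (C/T), 21 (C/T).
p = 7/27 = 0.259259.
d = −0.75 · ln(1 − (4/3)·0.259259) = −0.75 · ln(0.654321) = −0.75 · (-0.424157) = 0.3181.

0.3181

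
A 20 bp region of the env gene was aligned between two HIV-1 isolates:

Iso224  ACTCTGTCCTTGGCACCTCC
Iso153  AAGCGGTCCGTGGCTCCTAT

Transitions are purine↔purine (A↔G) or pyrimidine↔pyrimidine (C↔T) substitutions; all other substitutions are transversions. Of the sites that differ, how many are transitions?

Differing sites — 2:C/A (Tv); 3:T/G (Tv); 5:T/G (Tv); 10:T/G (Tv); 15:A/T (Tv); 19:C/A (Tv); 20:C/T (Ti).
Of the 7 differences, 1 transition and 6 transversions, so the answer is 1.

1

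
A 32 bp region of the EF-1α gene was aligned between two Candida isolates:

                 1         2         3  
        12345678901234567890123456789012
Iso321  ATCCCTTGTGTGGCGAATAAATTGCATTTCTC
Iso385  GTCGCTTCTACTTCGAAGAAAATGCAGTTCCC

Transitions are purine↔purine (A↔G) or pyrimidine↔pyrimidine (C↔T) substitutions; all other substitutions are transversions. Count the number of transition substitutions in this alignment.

4

Mismatches occur at site 1 (A→G, transition), site 4 (C→G, transversion), site 8 (G→C, transversion), site 10 (G→A, transition), site 11 (T→C, transition), site 12 (G→T, transversion), site 13 (G→T, transversion), site 18 (T→G, transversion), site 22 (T→A, transversion), site 27 (T→G, transversion), site 31 (T→C, transition).
Of the 11 differences, 4 transitions and 7 transversions, so the answer is 4.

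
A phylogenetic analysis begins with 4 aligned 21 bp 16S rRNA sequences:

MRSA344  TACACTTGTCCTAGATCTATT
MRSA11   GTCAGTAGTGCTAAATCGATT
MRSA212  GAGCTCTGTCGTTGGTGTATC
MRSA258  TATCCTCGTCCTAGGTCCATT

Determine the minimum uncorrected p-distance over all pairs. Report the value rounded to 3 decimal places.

Pairwise Hamming distances:
  MRSA344 vs MRSA11: 7
  MRSA344 vs MRSA212: 10
  MRSA344 vs MRSA258: 5
  MRSA11 vs MRSA212: 14
  MRSA11 vs MRSA258: 10
  MRSA212 vs MRSA258: 10
The smallest is 5 mismatches, between MRSA344 and MRSA258; p = 5/21 = 0.238.

0.238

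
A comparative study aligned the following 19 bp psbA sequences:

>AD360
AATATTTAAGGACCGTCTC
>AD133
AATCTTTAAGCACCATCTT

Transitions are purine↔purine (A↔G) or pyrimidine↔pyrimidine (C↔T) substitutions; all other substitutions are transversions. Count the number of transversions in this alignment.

The sequences differ at positions 4 (A/C, transversion), 11 (G/C, transversion), 15 (G/A, transition), 19 (C/T, transition).
Of the 4 differences, 2 transitions and 2 transversions, so the answer is 2.

2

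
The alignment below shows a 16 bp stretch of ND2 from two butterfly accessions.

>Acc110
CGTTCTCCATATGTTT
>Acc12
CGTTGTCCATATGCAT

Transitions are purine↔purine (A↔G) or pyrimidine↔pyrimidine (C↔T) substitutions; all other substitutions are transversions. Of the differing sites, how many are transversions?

Mismatches occur at site 5 (C/G, transversion), site 14 (T/C, transition), site 15 (T/A, transversion).
Of the 3 differences, 1 transition and 2 transversions, so the answer is 2.

2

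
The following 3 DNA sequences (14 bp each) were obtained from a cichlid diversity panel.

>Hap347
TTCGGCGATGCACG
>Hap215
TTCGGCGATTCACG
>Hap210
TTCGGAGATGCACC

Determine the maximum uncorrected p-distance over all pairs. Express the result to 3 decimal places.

0.214

Pairwise Hamming distances:
  Hap347 vs Hap215: 1
  Hap347 vs Hap210: 2
  Hap215 vs Hap210: 3
The largest is 3 mismatches, between Hap215 and Hap210; p = 3/14 = 0.214.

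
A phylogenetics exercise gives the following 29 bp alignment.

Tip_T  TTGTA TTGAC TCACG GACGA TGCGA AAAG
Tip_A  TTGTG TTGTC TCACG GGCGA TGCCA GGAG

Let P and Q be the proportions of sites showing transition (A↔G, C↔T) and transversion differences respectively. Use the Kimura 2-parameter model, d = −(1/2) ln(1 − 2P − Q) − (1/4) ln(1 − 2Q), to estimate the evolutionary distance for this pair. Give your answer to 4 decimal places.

Mismatches occur at site 5 (A/G, transition), site 9 (A/T, transversion), site 17 (A/G, transition), site 24 (G/C, transversion), site 26 (A/G, transition), site 27 (A/G, transition).
Of the 6 differences, 4 transitions and 2 transversions over 29 sites: P = 4/29 = 0.137931, Q = 2/29 = 0.068966.
d = −0.5·ln(0.655172) − 0.25·ln(0.862068) = −0.5·(-0.422857) − 0.25·(-0.148421) = 0.2485.

0.2485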